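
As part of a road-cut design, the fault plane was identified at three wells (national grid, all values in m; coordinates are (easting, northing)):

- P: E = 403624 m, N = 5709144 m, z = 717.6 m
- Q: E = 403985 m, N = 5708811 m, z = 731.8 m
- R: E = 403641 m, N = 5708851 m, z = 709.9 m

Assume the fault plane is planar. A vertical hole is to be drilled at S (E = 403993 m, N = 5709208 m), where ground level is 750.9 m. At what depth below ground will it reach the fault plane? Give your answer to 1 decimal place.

Two edge vectors: P→Q = (361, -333, 14.2), P→R = (17, -293, -7.7).
Normal n = (P→Q) × (P→R) = (6724.7, 3021.1, -100112).
So ∂z/∂E = −n_x/n_z = 0.067171768 and ∂z/∂N = −n_y/n_z = 0.030177202.
Intercept c from P: 717.6 − 27112.14 − 172285.99 = −198680.53.
At (403993, 5709208): z_contact = 27136.92 + 172287.92 − 198680.53 = 744.32 m.
Depth below ground = 750.9 − 744.32 = 6.6 m.

6.6 m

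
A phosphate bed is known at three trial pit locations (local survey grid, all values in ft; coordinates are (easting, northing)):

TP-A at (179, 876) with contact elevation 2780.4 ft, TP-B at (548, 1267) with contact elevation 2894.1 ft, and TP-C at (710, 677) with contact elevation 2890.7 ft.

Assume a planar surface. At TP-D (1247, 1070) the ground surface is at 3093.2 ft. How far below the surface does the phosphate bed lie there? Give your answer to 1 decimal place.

49.4 ft

Two edge vectors: TP-A→TP-B = (369, 391, 113.7), TP-A→TP-C = (531, -199, 110.3).
Normal n = (TP-A→TP-B) × (TP-A→TP-C) = (65753.6, 19674, -281052).
So ∂z/∂E = −n_x/n_z = 0.233955 and ∂z/∂N = −n_y/n_z = 0.070001.
Intercept c from TP-A: 2780.4 − 41.88 − 61.32 = 2677.20.
At (1247, 1070): z_contact = 291.74 + 74.90 + 2677.20 = 3043.84 ft.
Depth below ground = 3093.2 − 3043.84 = 49.4 ft.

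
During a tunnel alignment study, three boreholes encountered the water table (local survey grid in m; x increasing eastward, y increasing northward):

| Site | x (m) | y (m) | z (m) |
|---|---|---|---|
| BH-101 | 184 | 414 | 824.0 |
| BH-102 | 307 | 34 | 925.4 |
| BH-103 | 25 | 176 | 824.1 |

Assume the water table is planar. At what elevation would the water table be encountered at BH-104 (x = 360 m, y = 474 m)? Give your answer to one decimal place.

Let the plane be z = a·x + b·y + c.
BH-102−BH-101: 123a − 380b = 101.4;  BH-103−BH-101: −159a − 238b = 0.1.
Solving gives a = 0.26864, b = −0.17989.
Then c = 824 − a·184 − b·414 = 849.04.
At (360, 474): z = 96.7 − 85.3 + 849.04 = 860.5 m.

860.5 m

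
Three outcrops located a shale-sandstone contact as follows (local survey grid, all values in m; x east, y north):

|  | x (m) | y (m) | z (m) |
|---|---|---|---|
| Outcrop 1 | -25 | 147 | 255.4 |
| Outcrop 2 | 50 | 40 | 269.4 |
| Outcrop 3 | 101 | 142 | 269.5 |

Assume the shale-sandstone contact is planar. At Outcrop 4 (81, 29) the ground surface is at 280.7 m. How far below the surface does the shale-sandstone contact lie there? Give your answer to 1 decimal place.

Two edge vectors: Outcrop 1→Outcrop 2 = (75, -107, 14), Outcrop 1→Outcrop 3 = (126, -5, 14.1).
Normal n = (Outcrop 1→Outcrop 2) × (Outcrop 1→Outcrop 3) = (-1438.7, 706.5, 13107).
So ∂z/∂x = −n_x/n_z = 0.10977 and ∂z/∂y = −n_y/n_z = −0.05390.
Intercept c from Outcrop 1: 255.4 + 2.74 + 7.92 = 266.07.
At (81, 29): z_contact = 8.89 − 1.56 + 266.07 = 273.40 m.
Depth below ground = 280.7 − 273.40 = 7.3 m.

7.3 m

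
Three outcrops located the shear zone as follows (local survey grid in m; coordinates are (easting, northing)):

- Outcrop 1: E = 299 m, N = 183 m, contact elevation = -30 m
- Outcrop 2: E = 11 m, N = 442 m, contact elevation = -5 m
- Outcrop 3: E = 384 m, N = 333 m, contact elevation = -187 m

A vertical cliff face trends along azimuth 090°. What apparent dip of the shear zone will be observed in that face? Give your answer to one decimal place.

Let the plane be z = a·E + b·N + c.
Outcrop 2−Outcrop 1: −288a + 259b = 25;  Outcrop 3−Outcrop 1: 85a + 150b = −157.
Solving gives a = −0.68102, b = −0.66075.
Unit vector along 090° is (sin 90°, cos 90°) = (1.0000, 0.0000).
Slope in that direction = a·(1.0000) + b·(0.0000) = −0.68102.
Apparent dip = arctan|0.68102| = 34.3° (true dip is 43.5°, so apparent ≤ true as expected).

34.3°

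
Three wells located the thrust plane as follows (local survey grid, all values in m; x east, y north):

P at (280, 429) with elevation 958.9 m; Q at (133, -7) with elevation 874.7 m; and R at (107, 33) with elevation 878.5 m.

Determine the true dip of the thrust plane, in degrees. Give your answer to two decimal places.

Two edge vectors: P→Q = (-147, -436, -84.2), P→R = (-173, -396, -80.4).
Normal n = (P→Q) × (P→R) = (1711.2, 2747.8, -17216).
So ∂z/∂x = −n_x/n_z = 0.09940 and ∂z/∂y = −n_y/n_z = 0.15961.
Gradient magnitude |∇z| = √(a² + b²) = √(0.00988 + 0.02547) = 0.18803.
True dip = arctan(0.18803) = 10.65°, dipping toward SSW (azimuth ≈ 212°).

10.65°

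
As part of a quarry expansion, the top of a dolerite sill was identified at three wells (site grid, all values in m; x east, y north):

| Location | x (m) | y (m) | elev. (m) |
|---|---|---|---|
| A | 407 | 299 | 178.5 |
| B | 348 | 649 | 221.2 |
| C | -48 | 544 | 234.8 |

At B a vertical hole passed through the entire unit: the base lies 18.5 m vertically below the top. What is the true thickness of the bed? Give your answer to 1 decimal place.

Two edge vectors: A→B = (-59, 350, 42.7), A→C = (-455, 245, 56.3).
Normal n = (A→B) × (A→C) = (9243.5, -16106.8, 144795).
So ∂z/∂x = −n_x/n_z = −0.06384 and ∂z/∂y = −n_y/n_z = 0.11124.
|∇z| = √(a²+b²) = 0.12826, so dip δ = arctan(0.12826) = 7.31°.
True thickness = vertical thickness × cos δ = 18.5 × cos 7.31° = 18.3 m.

18.3 m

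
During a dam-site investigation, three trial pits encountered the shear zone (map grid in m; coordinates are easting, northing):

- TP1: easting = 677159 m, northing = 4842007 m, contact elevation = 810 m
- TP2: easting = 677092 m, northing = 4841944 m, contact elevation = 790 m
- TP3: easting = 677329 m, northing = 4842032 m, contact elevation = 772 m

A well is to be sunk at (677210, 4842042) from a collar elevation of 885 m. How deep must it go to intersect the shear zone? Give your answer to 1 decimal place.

Let the plane be z = a·easting + b·northing + c.
TP2−TP1: −67a − 63b = −20;  TP3−TP1: 170a + 25b = −38.
Solving gives a = −0.320309906, b = 0.658107360.
Then c = 810 − a·677159 − b·4842007 = −2968849.71.
At (677210, 4842042): z_contact = −216917.07 + 3186583.48 − 2968849.71 = 816.70 m.
Depth below ground = 885 − 816.70 = 68.3 m.

68.3 m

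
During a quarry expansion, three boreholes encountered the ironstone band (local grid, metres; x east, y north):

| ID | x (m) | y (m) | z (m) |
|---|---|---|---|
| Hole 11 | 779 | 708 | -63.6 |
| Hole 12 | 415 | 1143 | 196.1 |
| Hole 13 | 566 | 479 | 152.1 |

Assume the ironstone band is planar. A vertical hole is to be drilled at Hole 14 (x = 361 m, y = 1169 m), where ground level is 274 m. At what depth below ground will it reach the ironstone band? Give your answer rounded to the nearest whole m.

Let the plane be z = a·x + b·y + c.
Hole 12−Hole 11: −364a + 435b = 259.7;  Hole 13−Hole 11: −213a − 229b = 215.7.
Solving gives a = −0.87097, b = −0.13180.
Then c = -63.6 − a·779 − b·708 = 708.20.
At (361, 1169): z_contact = −314.4 − 154.1 + 708.20 = 239.7 m.
Depth below ground = 274 − 239.7 = 34 m.

34 m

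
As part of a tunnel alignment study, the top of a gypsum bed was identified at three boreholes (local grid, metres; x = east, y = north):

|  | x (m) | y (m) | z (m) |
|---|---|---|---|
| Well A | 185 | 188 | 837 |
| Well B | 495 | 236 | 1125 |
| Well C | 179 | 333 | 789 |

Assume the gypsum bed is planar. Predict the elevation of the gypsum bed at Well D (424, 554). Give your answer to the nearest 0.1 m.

963.4 m

Let the plane be z = a·x + b·y + c.
Well B−Well A: 310a + 48b = 288;  Well C−Well A: −6a + 145b = −48.
Solving gives a = 0.97405, b = −0.29073.
Then c = 837 − a·185 − b·188 = 711.46.
At (424, 554): z = 413.0 − 161.1 + 711.46 = 963.4 m.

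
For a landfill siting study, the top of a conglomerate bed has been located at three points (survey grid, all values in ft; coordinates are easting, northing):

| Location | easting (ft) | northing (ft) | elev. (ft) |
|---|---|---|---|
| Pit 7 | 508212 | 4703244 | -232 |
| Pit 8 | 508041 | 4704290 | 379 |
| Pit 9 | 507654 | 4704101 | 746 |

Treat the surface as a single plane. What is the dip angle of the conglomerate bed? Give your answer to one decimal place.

50.4°

Let the plane be z = a·easting + b·northing + c.
Pit 8−Pit 7: −171a + 1046b = 611;  Pit 9−Pit 7: −558a + 857b = 978.
Solving gives a = −1.14239, b = 0.39737.
Gradient magnitude |∇z| = √(a² + b²) = √(1.30505 + 0.15791) = 1.20953.
True dip = arctan(1.20953) = 50.4°, dipping toward ESE (azimuth ≈ 109°).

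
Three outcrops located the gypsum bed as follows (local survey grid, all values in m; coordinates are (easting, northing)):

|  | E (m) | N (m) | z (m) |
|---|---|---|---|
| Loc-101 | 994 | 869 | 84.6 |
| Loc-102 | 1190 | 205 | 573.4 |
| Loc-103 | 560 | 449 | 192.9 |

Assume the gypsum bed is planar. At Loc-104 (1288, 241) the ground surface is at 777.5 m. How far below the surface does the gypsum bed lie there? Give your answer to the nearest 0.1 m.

Let the plane be z = a·E + b·N + c.
Loc-102−Loc-101: 196a − 664b = 488.8;  Loc-103−Loc-101: −434a − 420b = 108.3.
Solving gives a = 0.360017, b = −0.629875.
Then c = 84.6 − a·994 − b·869 = 274.10.
At (1288, 241): z_contact = 463.70 − 151.80 + 274.10 = 586.01 m.
Depth below ground = 777.5 − 586.01 = 191.5 m.

191.5 m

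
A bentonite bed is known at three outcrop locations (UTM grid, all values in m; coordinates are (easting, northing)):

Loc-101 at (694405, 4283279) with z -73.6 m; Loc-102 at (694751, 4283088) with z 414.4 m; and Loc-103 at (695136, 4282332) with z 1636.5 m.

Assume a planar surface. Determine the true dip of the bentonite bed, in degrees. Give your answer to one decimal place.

Let the plane be z = a·E + b·N + c.
Loc-102−Loc-101: 346a − 191b = 488;  Loc-103−Loc-101: 731a − 947b = 1710.1.
Solving gives a = 0.72062, b = −1.24955.
Gradient magnitude |∇z| = √(a² + b²) = √(0.51930 + 1.56137) = 1.44245.
True dip = arctan(1.44245) = 55.3°, dipping toward NNW (azimuth ≈ 330°).

55.3°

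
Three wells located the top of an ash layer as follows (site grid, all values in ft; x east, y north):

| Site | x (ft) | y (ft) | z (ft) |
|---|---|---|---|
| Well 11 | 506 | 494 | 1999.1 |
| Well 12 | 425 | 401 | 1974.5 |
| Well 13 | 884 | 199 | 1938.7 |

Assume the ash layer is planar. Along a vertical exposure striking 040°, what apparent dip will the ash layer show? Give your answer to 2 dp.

11.42°

Two edge vectors: Well 11→Well 12 = (-81, -93, -24.6), Well 11→Well 13 = (378, -295, -60.4).
Normal n = (Well 11→Well 12) × (Well 11→Well 13) = (-1639.8, -14191.2, 59049).
So ∂z/∂x = −n_x/n_z = 0.02777 and ∂z/∂y = −n_y/n_z = 0.24033.
Unit vector along 040° is (sin 40°, cos 40°) = (0.6428, 0.7660).
Slope in that direction = a·(0.6428) + b·(0.7660) = 0.20195.
Apparent dip = arctan|0.20195| = 11.42° (true dip is 13.6°, so apparent ≤ true as expected).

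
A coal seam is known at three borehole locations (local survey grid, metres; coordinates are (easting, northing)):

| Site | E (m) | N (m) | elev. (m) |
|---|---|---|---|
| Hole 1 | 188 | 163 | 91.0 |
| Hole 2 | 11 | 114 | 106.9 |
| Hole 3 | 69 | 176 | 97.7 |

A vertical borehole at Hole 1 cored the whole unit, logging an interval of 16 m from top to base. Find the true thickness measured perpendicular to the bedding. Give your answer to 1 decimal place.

Two edge vectors: Hole 1→Hole 2 = (-177, -49, 15.9), Hole 1→Hole 3 = (-119, 13, 6.7).
Normal n = (Hole 1→Hole 2) × (Hole 1→Hole 3) = (-535, -706.2, -8132).
So ∂z/∂E = −n_x/n_z = −0.06579 and ∂z/∂N = −n_y/n_z = −0.08684.
|∇z| = √(a²+b²) = 0.10895, so dip δ = arctan(0.10895) = 6.22°.
True thickness = vertical thickness × cos δ = 16 × cos 6.22° = 15.9 m.

15.9 m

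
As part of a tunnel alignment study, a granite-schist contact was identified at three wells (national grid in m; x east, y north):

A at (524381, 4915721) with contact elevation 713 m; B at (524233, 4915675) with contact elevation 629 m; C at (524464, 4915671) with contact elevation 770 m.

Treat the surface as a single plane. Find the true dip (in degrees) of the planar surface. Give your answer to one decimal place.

31.9°

Let the plane be z = a·x + b·y + c.
B−A: −148a − 46b = −84;  C−A: 83a − 50b = 57.
Solving gives a = 0.60813, b = −0.13050.
Gradient magnitude |∇z| = √(a² + b²) = √(0.36982 + 0.01703) = 0.62198.
True dip = arctan(0.62198) = 31.9°, dipping toward WNW (azimuth ≈ 282°).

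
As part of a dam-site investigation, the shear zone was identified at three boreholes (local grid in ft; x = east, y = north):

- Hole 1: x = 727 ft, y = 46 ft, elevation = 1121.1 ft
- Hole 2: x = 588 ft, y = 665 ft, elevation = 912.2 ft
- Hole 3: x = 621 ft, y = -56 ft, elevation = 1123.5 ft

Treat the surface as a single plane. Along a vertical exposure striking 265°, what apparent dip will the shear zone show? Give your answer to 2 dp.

12.57°

Two edge vectors: Hole 1→Hole 2 = (-139, 619, -208.9), Hole 1→Hole 3 = (-106, -102, 2.4).
Normal n = (Hole 1→Hole 2) × (Hole 1→Hole 3) = (-19822.2, 22477, 79792).
So ∂z/∂x = −n_x/n_z = 0.24842 and ∂z/∂y = −n_y/n_z = −0.28169.
Unit vector along 265° is (sin 265°, cos 265°) = (-0.9962, -0.0872).
Slope in that direction = a·(-0.9962) + b·(-0.0872) = −0.22293.
Apparent dip = arctan|0.22293| = 12.57° (true dip is 20.6°, so apparent ≤ true as expected).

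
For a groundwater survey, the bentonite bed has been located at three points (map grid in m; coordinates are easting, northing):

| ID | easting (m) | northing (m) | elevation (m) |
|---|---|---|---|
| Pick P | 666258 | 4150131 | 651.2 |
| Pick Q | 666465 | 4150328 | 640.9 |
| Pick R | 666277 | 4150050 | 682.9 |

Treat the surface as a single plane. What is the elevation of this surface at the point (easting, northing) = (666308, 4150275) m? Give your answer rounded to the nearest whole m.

617 m

Two edge vectors: Pick P→Pick Q = (207, 197, -10.3), Pick P→Pick R = (19, -81, 31.7).
Normal n = (Pick P→Pick Q) × (Pick P→Pick R) = (5410.6, -6757.6, -20510).
So ∂z/∂easting = −n_x/n_z = 0.26380302 and ∂z/∂northing = −n_y/n_z = −0.32947830.
Intercept c from Pick P: 651.2 − 175760.87 + 1367378.12 = 1192268.45.
At (666308, 4150275): z = 175774.1 − 1367425.6 + 1192268.45 = 616.9 m.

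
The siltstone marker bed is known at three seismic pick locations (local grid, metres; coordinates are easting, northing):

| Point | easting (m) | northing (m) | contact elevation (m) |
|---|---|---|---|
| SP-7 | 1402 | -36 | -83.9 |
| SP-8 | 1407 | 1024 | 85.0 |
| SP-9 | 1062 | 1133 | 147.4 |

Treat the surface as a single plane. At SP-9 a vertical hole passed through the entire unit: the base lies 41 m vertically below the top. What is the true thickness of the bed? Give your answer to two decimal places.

40.15 m

Two edge vectors: SP-7→SP-8 = (5, 1060, 168.9), SP-7→SP-9 = (-340, 1169, 231.3).
Normal n = (SP-7→SP-8) × (SP-7→SP-9) = (47733.9, -58582.5, 366245).
So ∂z/∂easting = −n_x/n_z = −0.13033 and ∂z/∂northing = −n_y/n_z = 0.15995.
|∇z| = √(a²+b²) = 0.20633, so dip δ = arctan(0.20633) = 11.66°.
True thickness = vertical thickness × cos δ = 41 × cos 11.66° = 40.15 m.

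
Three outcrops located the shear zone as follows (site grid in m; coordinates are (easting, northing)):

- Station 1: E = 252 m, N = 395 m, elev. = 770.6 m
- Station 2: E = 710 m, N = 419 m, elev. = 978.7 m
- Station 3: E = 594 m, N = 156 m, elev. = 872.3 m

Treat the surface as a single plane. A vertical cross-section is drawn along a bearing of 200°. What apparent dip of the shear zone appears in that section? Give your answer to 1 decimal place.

19.2°

Two edge vectors: Station 1→Station 2 = (458, 24, 208.1), Station 1→Station 3 = (342, -239, 101.7).
Normal n = (Station 1→Station 2) × (Station 1→Station 3) = (52176.7, 24591.6, -117670).
So ∂z/∂E = −n_x/n_z = 0.44342 and ∂z/∂N = −n_y/n_z = 0.20899.
Unit vector along 200° is (sin 200°, cos 200°) = (-0.3420, -0.9397).
Slope in that direction = a·(-0.3420) + b·(-0.9397) = −0.34804.
Apparent dip = arctan|0.34804| = 19.2° (true dip is 26.1°, so apparent ≤ true as expected).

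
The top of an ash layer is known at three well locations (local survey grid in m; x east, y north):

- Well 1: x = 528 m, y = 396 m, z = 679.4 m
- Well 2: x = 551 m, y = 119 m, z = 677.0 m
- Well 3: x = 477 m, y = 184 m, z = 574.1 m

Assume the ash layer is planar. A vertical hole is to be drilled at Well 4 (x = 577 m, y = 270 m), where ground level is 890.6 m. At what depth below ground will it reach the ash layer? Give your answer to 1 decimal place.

154.2 m

Two edge vectors: Well 1→Well 2 = (23, -277, -2.4), Well 1→Well 3 = (-51, -212, -105.3).
Normal n = (Well 1→Well 2) × (Well 1→Well 3) = (28659.3, 2544.3, -19003).
So ∂z/∂x = −n_x/n_z = 1.50815 and ∂z/∂y = −n_y/n_z = 0.13389.
Intercept c from Well 1: 679.4 − 796.30 − 53.02 = −169.92.
At (577, 270): z_contact = 870.20 + 36.15 − 169.92 = 736.43 m.
Depth below ground = 890.6 − 736.43 = 154.2 m.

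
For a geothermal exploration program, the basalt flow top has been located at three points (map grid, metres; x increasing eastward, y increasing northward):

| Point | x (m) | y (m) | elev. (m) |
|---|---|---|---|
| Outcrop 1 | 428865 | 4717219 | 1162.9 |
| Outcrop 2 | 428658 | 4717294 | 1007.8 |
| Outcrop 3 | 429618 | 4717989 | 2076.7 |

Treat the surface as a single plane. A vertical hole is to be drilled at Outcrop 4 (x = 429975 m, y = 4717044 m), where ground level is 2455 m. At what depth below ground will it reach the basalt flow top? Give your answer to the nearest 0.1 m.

384.2 m

Two edge vectors: Outcrop 1→Outcrop 2 = (-207, 75, -155.1), Outcrop 1→Outcrop 3 = (753, 770, 913.8).
Normal n = (Outcrop 1→Outcrop 2) × (Outcrop 1→Outcrop 3) = (187962, 72366.3, -215865).
So ∂z/∂x = −n_x/n_z = 0.870738656 and ∂z/∂y = −n_y/n_z = 0.335238691.
Intercept c from Outcrop 1: 1162.9 − 373429.33 − 1581394.32 = −1953660.76.
At (429975, 4717044): z_contact = 374395.85 + 1581335.66 − 1953660.76 = 2070.75 m.
Depth below ground = 2455 − 2070.75 = 384.2 m.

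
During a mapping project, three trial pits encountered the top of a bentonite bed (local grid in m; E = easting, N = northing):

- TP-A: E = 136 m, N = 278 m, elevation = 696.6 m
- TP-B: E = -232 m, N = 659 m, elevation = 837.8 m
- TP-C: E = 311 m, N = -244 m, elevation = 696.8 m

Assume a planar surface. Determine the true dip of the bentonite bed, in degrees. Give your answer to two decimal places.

31.82°

Let the plane be z = a·E + b·N + c.
TP-B−TP-A: −368a + 381b = 141.2;  TP-C−TP-A: 175a − 522b = 0.2.
Solving gives a = −0.58828, b = −0.19760.
Gradient magnitude |∇z| = √(a² + b²) = √(0.34607 + 0.03905) = 0.62058.
True dip = arctan(0.62058) = 31.82°, dipping toward ENE (azimuth ≈ 071°).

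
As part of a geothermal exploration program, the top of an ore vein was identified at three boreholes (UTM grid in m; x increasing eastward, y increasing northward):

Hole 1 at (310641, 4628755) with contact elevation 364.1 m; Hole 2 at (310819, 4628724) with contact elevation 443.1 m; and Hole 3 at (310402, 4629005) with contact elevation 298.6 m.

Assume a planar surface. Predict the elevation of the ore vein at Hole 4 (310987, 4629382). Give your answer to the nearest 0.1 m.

Let the plane be z = a·x + b·y + c.
Hole 2−Hole 1: 178a − 31b = 79;  Hole 3−Hole 1: −239a + 250b = −65.5.
Solving gives a = 0.477730447, b = 0.194710307.
Then c = 364.1 − a·310641 − b·4628755 = −1049304.87.
At (310987, 4629382): z = 148568.0 + 901388.4 − 1049304.87 = 651.5 m.

651.5 m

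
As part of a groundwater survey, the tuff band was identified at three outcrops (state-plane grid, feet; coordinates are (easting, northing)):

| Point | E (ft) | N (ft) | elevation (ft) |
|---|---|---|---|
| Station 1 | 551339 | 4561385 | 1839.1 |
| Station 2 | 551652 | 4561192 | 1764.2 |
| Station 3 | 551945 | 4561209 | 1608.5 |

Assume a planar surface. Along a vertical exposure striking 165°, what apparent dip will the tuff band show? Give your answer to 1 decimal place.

16.0°

Two edge vectors: Station 1→Station 2 = (313, -193, -74.9), Station 1→Station 3 = (606, -176, -230.6).
Normal n = (Station 1→Station 2) × (Station 1→Station 3) = (31323.4, 26788.4, 61870).
So ∂z/∂E = −n_x/n_z = −0.50628 and ∂z/∂N = −n_y/n_z = −0.43298.
Unit vector along 165° is (sin 165°, cos 165°) = (0.2588, -0.9659).
Slope in that direction = a·(0.2588) + b·(-0.9659) = 0.28719.
Apparent dip = arctan|0.28719| = 16.0° (true dip is 33.7°, so apparent ≤ true as expected).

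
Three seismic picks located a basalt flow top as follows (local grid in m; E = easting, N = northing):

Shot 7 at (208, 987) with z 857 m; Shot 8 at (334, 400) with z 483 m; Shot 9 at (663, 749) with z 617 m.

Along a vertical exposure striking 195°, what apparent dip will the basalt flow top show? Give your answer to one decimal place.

27.2°

Let the plane be z = a·E + b·N + c.
Shot 8−Shot 7: 126a − 587b = −374;  Shot 9−Shot 7: 455a − 238b = −240.
Solving gives a = −0.21876, b = 0.59018.
Unit vector along 195° is (sin 195°, cos 195°) = (-0.2588, -0.9659).
Slope in that direction = a·(-0.2588) + b·(-0.9659) = −0.51345.
Apparent dip = arctan|0.51345| = 27.2° (true dip is 32.2°, so apparent ≤ true as expected).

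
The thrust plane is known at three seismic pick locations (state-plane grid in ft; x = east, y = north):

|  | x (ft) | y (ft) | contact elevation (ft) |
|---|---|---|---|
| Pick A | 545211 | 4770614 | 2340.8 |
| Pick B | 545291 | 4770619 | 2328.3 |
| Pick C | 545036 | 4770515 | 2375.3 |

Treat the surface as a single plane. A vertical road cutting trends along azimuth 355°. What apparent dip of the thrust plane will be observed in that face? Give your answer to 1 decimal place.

Let the plane be z = a·x + b·y + c.
Pick B−Pick A: 80a + 5b = −12.5;  Pick C−Pick A: −175a − 99b = 34.5.
Solving gives a = −0.15117, b = −0.08126.
Unit vector along 355° is (sin 355°, cos 355°) = (-0.0872, 0.9962).
Slope in that direction = a·(-0.0872) + b·(0.9962) = −0.06778.
Apparent dip = arctan|0.06778| = 3.9° (true dip is 9.7°, so apparent ≤ true as expected).

3.9°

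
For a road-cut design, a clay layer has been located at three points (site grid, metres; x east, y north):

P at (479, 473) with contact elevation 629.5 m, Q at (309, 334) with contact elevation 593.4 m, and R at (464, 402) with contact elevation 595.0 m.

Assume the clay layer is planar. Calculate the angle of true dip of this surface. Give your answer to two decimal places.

30.03°

Let the plane be z = a·x + b·y + c.
Q−P: −170a − 139b = −36.1;  R−P: −15a − 71b = −34.5.
Solving gives a = −0.22358, b = 0.53315.
Gradient magnitude |∇z| = √(a² + b²) = √(0.04999 + 0.28425) = 0.57813.
True dip = arctan(0.57813) = 30.03°, dipping toward SSE (azimuth ≈ 157°).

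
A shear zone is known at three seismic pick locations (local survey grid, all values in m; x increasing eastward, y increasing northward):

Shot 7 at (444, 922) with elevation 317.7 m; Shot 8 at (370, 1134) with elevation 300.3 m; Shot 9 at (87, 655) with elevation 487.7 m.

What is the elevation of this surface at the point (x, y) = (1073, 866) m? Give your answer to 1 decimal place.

Let the plane be z = a·x + b·y + c.
Shot 8−Shot 7: −74a + 212b = −17.4;  Shot 9−Shot 7: −357a − 267b = 170.
Solving gives a = −0.328935, b = −0.196892.
Then c = 317.7 − a·444 − b·922 = 645.28.
At (1073, 866): z = −352.9 − 170.5 + 645.28 = 121.8 m.

121.8 m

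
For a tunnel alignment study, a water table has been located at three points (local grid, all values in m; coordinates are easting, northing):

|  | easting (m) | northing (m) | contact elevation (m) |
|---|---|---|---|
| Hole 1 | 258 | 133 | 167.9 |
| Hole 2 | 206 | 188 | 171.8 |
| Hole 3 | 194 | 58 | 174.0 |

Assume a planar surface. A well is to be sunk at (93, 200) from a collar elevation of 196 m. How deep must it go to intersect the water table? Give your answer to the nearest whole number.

15 m

Two edge vectors: Hole 1→Hole 2 = (-52, 55, 3.9), Hole 1→Hole 3 = (-64, -75, 6.1).
Normal n = (Hole 1→Hole 2) × (Hole 1→Hole 3) = (628, 67.6, 7420).
So ∂z/∂easting = −n_x/n_z = −0.08464 and ∂z/∂northing = −n_y/n_z = −0.00911.
Intercept c from Hole 1: 167.9 + 21.84 + 1.21 = 190.95.
At (93, 200): z_contact = −7.9 − 1.8 + 190.95 = 181.3 m.
Depth below ground = 196 − 181.3 = 15 m.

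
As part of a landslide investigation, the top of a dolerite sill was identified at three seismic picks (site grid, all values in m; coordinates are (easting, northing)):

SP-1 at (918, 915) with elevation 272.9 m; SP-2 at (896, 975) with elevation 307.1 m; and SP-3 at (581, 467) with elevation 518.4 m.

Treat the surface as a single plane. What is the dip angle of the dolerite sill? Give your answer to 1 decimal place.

45.6°

Two edge vectors: SP-1→SP-2 = (-22, 60, 34.2), SP-1→SP-3 = (-337, -448, 245.5).
Normal n = (SP-1→SP-2) × (SP-1→SP-3) = (30051.6, -6124.4, 30076).
So ∂z/∂E = −n_x/n_z = −0.99919 and ∂z/∂N = −n_y/n_z = 0.20363.
Gradient magnitude |∇z| = √(a² + b²) = √(0.99838 + 0.04147) = 1.01973.
True dip = arctan(1.01973) = 45.6°, dipping toward ESE (azimuth ≈ 102°).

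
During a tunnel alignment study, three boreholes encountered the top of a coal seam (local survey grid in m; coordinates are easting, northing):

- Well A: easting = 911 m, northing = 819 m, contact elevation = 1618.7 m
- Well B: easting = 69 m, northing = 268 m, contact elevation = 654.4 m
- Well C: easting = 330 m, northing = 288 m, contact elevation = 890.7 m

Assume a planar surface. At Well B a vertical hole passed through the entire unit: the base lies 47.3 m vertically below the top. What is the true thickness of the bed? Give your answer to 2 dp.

Two edge vectors: Well A→Well B = (-842, -551, -964.3), Well A→Well C = (-581, -531, -728).
Normal n = (Well A→Well B) × (Well A→Well C) = (-110915.3, -52717.7, 126971).
So ∂z/∂easting = −n_x/n_z = 0.87355 and ∂z/∂northing = −n_y/n_z = 0.41519.
|∇z| = √(a²+b²) = 0.96720, so dip δ = arctan(0.96720) = 44.04°.
True thickness = vertical thickness × cos δ = 47.3 × cos 44.04° = 34.00 m.

34.00 m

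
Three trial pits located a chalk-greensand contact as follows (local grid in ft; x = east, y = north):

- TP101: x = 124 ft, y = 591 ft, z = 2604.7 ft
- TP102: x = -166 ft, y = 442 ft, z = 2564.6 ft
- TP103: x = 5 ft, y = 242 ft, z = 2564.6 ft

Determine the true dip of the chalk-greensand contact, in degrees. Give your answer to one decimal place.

7.2°

Two edge vectors: TP101→TP102 = (-290, -149, -40.1), TP101→TP103 = (-119, -349, -40.1).
Normal n = (TP101→TP102) × (TP101→TP103) = (-8020, -6857.1, 83479).
So ∂z/∂x = −n_x/n_z = 0.09607 and ∂z/∂y = −n_y/n_z = 0.08214.
Gradient magnitude |∇z| = √(a² + b²) = √(0.00923 + 0.00675) = 0.12640.
True dip = arctan(0.12640) = 7.2°, dipping toward SW (azimuth ≈ 229°).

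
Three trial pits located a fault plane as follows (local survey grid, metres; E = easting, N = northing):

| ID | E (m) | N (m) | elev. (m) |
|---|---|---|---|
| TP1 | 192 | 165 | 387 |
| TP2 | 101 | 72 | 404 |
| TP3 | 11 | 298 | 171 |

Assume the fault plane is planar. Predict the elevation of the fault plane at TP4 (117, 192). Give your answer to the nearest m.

Two edge vectors: TP1→TP2 = (-91, -93, 17), TP1→TP3 = (-181, 133, -216).
Normal n = (TP1→TP2) × (TP1→TP3) = (17827, -22733, -28936).
So ∂z/∂E = −n_x/n_z = 0.61608 and ∂z/∂N = −n_y/n_z = −0.78563.
Intercept c from TP1: 387 − 118.29 + 129.63 = 398.34.
At (117, 192): z = 72.1 − 150.8 + 398.34 = 319.6 m.

320 m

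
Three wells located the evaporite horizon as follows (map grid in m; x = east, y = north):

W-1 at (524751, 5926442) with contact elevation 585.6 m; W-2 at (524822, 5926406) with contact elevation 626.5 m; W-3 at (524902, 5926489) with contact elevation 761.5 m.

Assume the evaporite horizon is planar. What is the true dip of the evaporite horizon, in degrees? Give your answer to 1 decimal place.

Two edge vectors: W-1→W-2 = (71, -36, 40.9), W-1→W-3 = (151, 47, 175.9).
Normal n = (W-1→W-2) × (W-1→W-3) = (-8254.7, -6313, 8773).
So ∂z/∂x = −n_x/n_z = 0.94092 and ∂z/∂y = −n_y/n_z = 0.71959.
Gradient magnitude |∇z| = √(a² + b²) = √(0.88533 + 0.51782) = 1.18455.
True dip = arctan(1.18455) = 49.8°, dipping toward SW (azimuth ≈ 233°).

49.8°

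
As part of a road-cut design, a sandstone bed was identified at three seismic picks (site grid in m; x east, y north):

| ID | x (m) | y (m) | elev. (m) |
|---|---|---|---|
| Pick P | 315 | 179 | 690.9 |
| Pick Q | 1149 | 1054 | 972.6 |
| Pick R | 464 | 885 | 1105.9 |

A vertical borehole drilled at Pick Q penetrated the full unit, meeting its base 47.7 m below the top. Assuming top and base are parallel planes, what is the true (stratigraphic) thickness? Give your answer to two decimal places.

Two edge vectors: Pick P→Pick Q = (834, 875, 281.7), Pick P→Pick R = (149, 706, 415).
Normal n = (Pick P→Pick Q) × (Pick P→Pick R) = (164244.8, -304136.7, 458429).
So ∂z/∂x = −n_x/n_z = −0.35828 and ∂z/∂y = −n_y/n_z = 0.66343.
|∇z| = √(a²+b²) = 0.75399, so dip δ = arctan(0.75399) = 37.02°.
True thickness = vertical thickness × cos δ = 47.7 × cos 37.02° = 38.09 m.

38.09 m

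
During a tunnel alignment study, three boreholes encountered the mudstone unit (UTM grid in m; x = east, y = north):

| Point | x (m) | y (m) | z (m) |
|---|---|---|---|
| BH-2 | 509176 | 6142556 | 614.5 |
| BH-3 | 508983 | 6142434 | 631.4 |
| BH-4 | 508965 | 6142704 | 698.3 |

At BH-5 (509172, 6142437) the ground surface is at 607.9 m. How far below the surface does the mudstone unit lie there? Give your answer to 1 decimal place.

Two edge vectors: BH-2→BH-3 = (-193, -122, 16.9), BH-2→BH-4 = (-211, 148, 83.8).
Normal n = (BH-2→BH-3) × (BH-2→BH-4) = (-12724.8, 12607.5, -54306).
So ∂z/∂x = −n_x/n_z = −0.234316650 and ∂z/∂y = −n_y/n_z = 0.232156668.
Intercept c from BH-2: 614.5 + 119308.41 − 1426035.33 = −1306112.42.
At (509172, 6142437): z_contact = −119307.48 + 1426007.71 − 1306112.42 = 587.81 m.
Depth below ground = 607.9 − 587.81 = 20.1 m.

20.1 m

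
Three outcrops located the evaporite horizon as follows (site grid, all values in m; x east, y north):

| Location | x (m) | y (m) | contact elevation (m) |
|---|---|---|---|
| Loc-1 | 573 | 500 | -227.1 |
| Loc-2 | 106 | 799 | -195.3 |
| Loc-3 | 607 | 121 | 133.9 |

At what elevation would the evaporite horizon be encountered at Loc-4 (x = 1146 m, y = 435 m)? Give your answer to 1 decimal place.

-573.1 m

Two edge vectors: Loc-1→Loc-2 = (-467, 299, 31.8), Loc-1→Loc-3 = (34, -379, 361).
Normal n = (Loc-1→Loc-2) × (Loc-1→Loc-3) = (119991.2, 169668.2, 166827).
So ∂z/∂x = −n_x/n_z = −0.719255 and ∂z/∂y = −n_y/n_z = −1.017031.
Intercept c from Loc-1: -227.1 + 412.13 + 508.52 = 693.55.
At (1146, 435): z = −824.3 − 442.4 + 693.55 = -573.1 m.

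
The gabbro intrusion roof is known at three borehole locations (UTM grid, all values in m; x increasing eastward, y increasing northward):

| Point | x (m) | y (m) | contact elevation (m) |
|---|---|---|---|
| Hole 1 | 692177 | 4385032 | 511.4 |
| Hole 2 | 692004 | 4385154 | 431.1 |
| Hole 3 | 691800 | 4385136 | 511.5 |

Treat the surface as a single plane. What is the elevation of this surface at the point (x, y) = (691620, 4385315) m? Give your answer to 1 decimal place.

371.6 m

Let the plane be z = a·x + b·y + c.
Hole 2−Hole 1: −173a + 122b = −80.3;  Hole 3−Hole 1: −377a + 104b = 0.1.
Solving gives a = −0.298671523, b = −1.081722734.
Then c = 511.4 − a·692177 − b·4385032 = 4950633.76.
At (691620, 4385315): z = −206567.2 − 4743694.9 + 4950633.76 = 371.6 m.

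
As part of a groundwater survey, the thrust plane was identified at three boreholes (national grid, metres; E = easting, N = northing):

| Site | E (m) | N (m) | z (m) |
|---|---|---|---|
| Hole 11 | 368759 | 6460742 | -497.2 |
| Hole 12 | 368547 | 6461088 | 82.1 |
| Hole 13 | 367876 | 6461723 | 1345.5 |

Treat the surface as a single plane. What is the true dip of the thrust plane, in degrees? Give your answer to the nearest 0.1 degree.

55.0°

Two edge vectors: Hole 11→Hole 12 = (-212, 346, 579.3), Hole 11→Hole 13 = (-883, 981, 1842.7).
Normal n = (Hole 11→Hole 12) × (Hole 11→Hole 13) = (69280.9, -120869.5, 97546).
So ∂z/∂E = −n_x/n_z = −0.71024 and ∂z/∂N = −n_y/n_z = 1.23910.
Gradient magnitude |∇z| = √(a² + b²) = √(0.50444 + 1.53538) = 1.42822.
True dip = arctan(1.42822) = 55.0°, dipping toward SSE (azimuth ≈ 150°).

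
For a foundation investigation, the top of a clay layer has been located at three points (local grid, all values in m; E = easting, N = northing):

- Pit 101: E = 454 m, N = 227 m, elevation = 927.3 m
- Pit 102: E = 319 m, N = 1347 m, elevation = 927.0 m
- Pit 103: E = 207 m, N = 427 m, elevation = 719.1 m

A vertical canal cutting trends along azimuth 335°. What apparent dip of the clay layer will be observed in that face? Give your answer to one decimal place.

16.3°

Two edge vectors: Pit 101→Pit 102 = (-135, 1120, -0.3), Pit 101→Pit 103 = (-247, 200, -208.2).
Normal n = (Pit 101→Pit 102) × (Pit 101→Pit 103) = (-233124, -28032.9, 249640).
So ∂z/∂E = −n_x/n_z = 0.93384 and ∂z/∂N = −n_y/n_z = 0.11229.
Unit vector along 335° is (sin 335°, cos 335°) = (-0.4226, 0.9063).
Slope in that direction = a·(-0.4226) + b·(0.9063) = −0.29289.
Apparent dip = arctan|0.29289| = 16.3° (true dip is 43.2°, so apparent ≤ true as expected).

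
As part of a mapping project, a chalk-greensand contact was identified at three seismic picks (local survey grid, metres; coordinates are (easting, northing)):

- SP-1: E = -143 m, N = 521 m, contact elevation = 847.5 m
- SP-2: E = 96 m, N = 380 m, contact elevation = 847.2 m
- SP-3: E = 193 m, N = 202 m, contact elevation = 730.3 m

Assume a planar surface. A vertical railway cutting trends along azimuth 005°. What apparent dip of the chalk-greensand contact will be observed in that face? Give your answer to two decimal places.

Let the plane be z = a·E + b·N + c.
SP-2−SP-1: 239a − 141b = −0.3;  SP-3−SP-1: 336a − 319b = −117.2.
Solving gives a = 0.56918, b = 0.96691.
Unit vector along 005° is (sin 5°, cos 5°) = (0.0872, 0.9962).
Slope in that direction = a·(0.0872) + b·(0.9962) = 1.01284.
Apparent dip = arctan|1.01284| = 45.37° (true dip is 48.3°, so apparent ≤ true as expected).

45.37°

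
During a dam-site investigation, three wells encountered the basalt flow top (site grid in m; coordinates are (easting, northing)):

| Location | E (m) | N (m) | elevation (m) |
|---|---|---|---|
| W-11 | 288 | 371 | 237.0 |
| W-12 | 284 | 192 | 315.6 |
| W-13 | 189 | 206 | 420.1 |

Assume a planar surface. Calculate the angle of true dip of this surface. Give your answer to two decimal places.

Let the plane be z = a·E + b·N + c.
W-12−W-11: −4a − 179b = 78.6;  W-13−W-11: −99a − 165b = 183.1.
Solving gives a = −1.16089, b = −0.41316.
Gradient magnitude |∇z| = √(a² + b²) = √(1.34766 + 0.17070) = 1.23222.
True dip = arctan(1.23222) = 50.94°, dipping toward ENE (azimuth ≈ 070°).

50.94°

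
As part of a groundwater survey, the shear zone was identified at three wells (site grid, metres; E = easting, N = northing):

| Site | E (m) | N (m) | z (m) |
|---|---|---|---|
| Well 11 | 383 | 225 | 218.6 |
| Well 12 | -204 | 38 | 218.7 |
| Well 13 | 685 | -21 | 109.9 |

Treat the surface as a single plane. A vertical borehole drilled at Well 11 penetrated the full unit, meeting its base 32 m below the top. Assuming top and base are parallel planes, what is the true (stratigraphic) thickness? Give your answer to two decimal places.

Let the plane be z = a·E + b·N + c.
Well 12−Well 11: −587a − 187b = 0.1;  Well 13−Well 11: 302a − 246b = −108.7.
Solving gives a = −0.10131, b = 0.31749.
|∇z| = √(a²+b²) = 0.33327, so dip δ = arctan(0.33327) = 18.43°.
True thickness = vertical thickness × cos δ = 32 × cos 18.43° = 30.36 m.

30.36 m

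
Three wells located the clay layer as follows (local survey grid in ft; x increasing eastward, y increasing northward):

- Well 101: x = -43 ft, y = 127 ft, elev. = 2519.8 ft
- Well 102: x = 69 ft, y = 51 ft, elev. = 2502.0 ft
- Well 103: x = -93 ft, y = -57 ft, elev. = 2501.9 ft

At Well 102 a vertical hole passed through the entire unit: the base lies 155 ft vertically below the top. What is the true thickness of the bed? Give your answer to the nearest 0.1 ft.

Two edge vectors: Well 101→Well 102 = (112, -76, -17.8), Well 101→Well 103 = (-50, -184, -17.9).
Normal n = (Well 101→Well 102) × (Well 101→Well 103) = (-1914.8, 2894.8, -24408).
So ∂z/∂x = −n_x/n_z = −0.07845 and ∂z/∂y = −n_y/n_z = 0.11860.
|∇z| = √(a²+b²) = 0.14220, so dip δ = arctan(0.14220) = 8.09°.
True thickness = vertical thickness × cos δ = 155 × cos 8.09° = 153.5 ft.

153.5 ft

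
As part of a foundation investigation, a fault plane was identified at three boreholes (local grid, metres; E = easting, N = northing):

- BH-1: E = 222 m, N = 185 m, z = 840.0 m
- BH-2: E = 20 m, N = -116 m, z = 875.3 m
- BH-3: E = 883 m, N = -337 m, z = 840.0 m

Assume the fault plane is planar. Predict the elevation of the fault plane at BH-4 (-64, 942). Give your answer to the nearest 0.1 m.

Let the plane be z = a·E + b·N + c.
BH-2−BH-1: −202a − 301b = 35.3;  BH-3−BH-1: 661a − 522b = 0.
Solving gives a = −0.06053, b = −0.07665.
Then c = 840 − a·222 − b·185 = 867.62.
At (-64, 942): z = 3.9 − 72.2 + 867.62 = 799.3 m.

799.3 m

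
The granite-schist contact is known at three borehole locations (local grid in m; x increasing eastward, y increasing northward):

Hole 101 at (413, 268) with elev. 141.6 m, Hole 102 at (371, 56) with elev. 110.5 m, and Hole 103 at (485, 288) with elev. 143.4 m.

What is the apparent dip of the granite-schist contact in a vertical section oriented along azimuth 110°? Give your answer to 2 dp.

3.83°

Two edge vectors: Hole 101→Hole 102 = (-42, -212, -31.1), Hole 101→Hole 103 = (72, 20, 1.8).
Normal n = (Hole 101→Hole 102) × (Hole 101→Hole 103) = (240.4, -2163.6, 14424).
So ∂z/∂x = −n_x/n_z = −0.01667 and ∂z/∂y = −n_y/n_z = 0.15000.
Unit vector along 110° is (sin 110°, cos 110°) = (0.9397, -0.3420).
Slope in that direction = a·(0.9397) + b·(-0.3420) = −0.06696.
Apparent dip = arctan|0.06696| = 3.83° (true dip is 8.6°, so apparent ≤ true as expected).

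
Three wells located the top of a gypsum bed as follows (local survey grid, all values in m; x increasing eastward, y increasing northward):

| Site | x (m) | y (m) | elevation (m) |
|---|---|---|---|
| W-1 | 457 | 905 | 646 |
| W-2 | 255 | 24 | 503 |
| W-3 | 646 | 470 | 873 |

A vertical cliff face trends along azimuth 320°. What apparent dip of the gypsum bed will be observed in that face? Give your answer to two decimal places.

Let the plane be z = a·x + b·y + c.
W-2−W-1: −202a − 881b = −143;  W-3−W-1: 189a − 435b = 227.
Solving gives a = 1.03071, b = −0.07401.
Unit vector along 320° is (sin 320°, cos 320°) = (-0.6428, 0.7660).
Slope in that direction = a·(-0.6428) + b·(0.7660) = −0.71923.
Apparent dip = arctan|0.71923| = 35.72° (true dip is 45.9°, so apparent ≤ true as expected).

35.72°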